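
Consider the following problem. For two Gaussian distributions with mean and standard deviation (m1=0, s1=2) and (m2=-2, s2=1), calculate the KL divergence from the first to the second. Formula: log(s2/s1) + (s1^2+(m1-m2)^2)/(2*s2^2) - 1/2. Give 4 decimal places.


KL divergence between normal distributions:
KL = log(s2/s1) + (s1^2 + (m1-m2)^2)/(2*s2^2) - 1/2.
log(1/2) = -0.693147.
(2^2 + (0--2)^2)/(2*1^2) = (4 + 4)/2 = 4.0.
KL = -0.693147 + 4.0 - 0.5 = 2.8069

2.8069


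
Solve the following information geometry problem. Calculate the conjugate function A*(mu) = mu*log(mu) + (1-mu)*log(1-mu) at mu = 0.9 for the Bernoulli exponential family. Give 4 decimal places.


Legendre transform for Bernoulli:
A*(mu) = mu*log(mu) + (1-mu)*log(1-mu).
mu = 0.9, 1-mu = 0.1.
mu*log(mu) = 0.9*log(0.9) = -0.094824.
(1-mu)*log(1-mu) = 0.1*log(0.1) = -0.230259.
A* = -0.094824 + -0.230259 = -0.3251

-0.3251


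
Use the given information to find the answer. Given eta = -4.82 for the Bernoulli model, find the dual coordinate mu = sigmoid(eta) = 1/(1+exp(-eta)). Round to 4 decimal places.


Dual coordinate (expectation parameter) for Bernoulli:
mu = 1/(1+exp(-eta)).
eta = -4.82.
exp(-eta) = exp(4.82) = 123.965091.
mu = 1/(1+123.965091) = 0.0080

0.0080


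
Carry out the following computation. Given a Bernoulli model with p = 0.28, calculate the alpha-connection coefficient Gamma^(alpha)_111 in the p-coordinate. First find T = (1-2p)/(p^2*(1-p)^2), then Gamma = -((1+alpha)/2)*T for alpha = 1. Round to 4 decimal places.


Skewness (Amari-Chentsov) tensor: T = (1-2p)/(p^2*(1-p)^2).
p = 0.28, 1-2p = 0.44, p^2 = 0.0784, (1-p)^2 = 0.5184.
T = 0.44/(0.0784 * 0.5184) = 10.82609.
In the p-coordinate, Gamma^(alpha) = Gamma^(0) - (alpha/2)*T with Gamma^(0) = (1/2)*g'(p) = -T/2,
so Gamma^(alpha) = -((1+alpha)/2)*T.
alpha = 1, -(1+alpha)/2 = -1.0.
Gamma = -1.0 * 10.82609 = -10.8261

-10.8261


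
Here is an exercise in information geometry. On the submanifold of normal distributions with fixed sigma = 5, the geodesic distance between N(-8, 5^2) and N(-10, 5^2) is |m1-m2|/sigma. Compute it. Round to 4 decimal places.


On the fixed-variance normal subfamily, geodesic distance = |m1-m2|/sigma.
|-8 - -10| = 2.
sigma = 5.
d = 2/5 = 0.4000

0.4000


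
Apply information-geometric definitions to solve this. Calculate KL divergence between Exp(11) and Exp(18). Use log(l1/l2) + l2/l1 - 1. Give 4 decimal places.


KL divergence for exponential family:
KL = log(l1/l2) + l2/l1 - 1.
log(11/18) = -0.492476.
18/11 = 1.636364.
KL = -0.492476 + 1.636364 - 1 = 0.1439

0.1439


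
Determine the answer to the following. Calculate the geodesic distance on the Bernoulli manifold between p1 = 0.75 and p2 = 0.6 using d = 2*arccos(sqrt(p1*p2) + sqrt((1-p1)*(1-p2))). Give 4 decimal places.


Geodesic distance on Bernoulli manifold:
d(p1,p2) = 2*arccos(sqrt(p1*p2) + sqrt((1-p1)*(1-p2))).
sqrt(p1*p2) = sqrt(0.75*0.6) = 0.67082.
sqrt((1-p1)*(1-p2)) = sqrt(0.25*0.4) = 0.316228.
arg = 0.67082 + 0.316228 = 0.987048.
d = 2*arccos(0.987048) = 0.3222

0.3222


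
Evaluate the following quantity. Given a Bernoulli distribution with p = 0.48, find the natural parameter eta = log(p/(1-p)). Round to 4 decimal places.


Natural parameter for Bernoulli: eta = log(p/(1-p)).
p = 0.48, 1-p = 0.52.
p/(1-p) = 0.923077.
eta = log(0.923077) = -0.0800

-0.0800


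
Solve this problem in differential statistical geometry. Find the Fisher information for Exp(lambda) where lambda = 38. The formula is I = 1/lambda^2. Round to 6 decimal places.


Fisher information for exponential: I(lambda) = 1/lambda^2.
lambda = 38, lambda^2 = 1444.
I = 1/1444 = 0.000693

0.000693


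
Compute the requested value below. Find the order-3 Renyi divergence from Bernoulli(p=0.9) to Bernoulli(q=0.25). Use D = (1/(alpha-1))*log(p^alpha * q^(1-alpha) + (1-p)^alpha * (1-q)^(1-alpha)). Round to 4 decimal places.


Renyi divergence of order alpha between Bernoulli distributions:
D = (1/(alpha-1))*log(p^alpha * q^(1-alpha) + (1-p)^alpha * (1-q)^(1-alpha)).
alpha = 3, p = 0.9, q = 0.25.
p^alpha * q^(1-alpha) = 0.9^3 * 0.25^-2 = 11.664.
(1-p)^alpha * (1-q)^(1-alpha) = 0.1^3 * 0.75^-2 = 0.001778.
sum = 11.664 + 0.001778 = 11.665778.
D = (1/2)*log(11.665778) = 1.2283

1.2283


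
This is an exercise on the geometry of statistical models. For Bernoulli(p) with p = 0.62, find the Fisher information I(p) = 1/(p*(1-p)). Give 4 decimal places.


For Bernoulli(p), Fisher information is I(p) = 1/(p*(1-p)).
p = 0.62, 1-p = 0.38.
p*(1-p) = 0.2356.
I(p) = 1/0.2356 = 4.2445

4.2445


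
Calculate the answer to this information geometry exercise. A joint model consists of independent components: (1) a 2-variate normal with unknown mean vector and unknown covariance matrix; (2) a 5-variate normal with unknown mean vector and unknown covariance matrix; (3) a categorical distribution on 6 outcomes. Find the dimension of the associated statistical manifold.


The dimension of a statistical manifold equals the number of free
(independent) real parameters of the model. For a product of independent
blocks the parameter counts add.
- 2-variate normal: 2 (mean) + 2*3/2 = 3 (symmetric covariance) = 5.
- 5-variate normal: 5 (mean) + 5*6/2 = 15 (symmetric covariance) = 20.
- categorical on 6 outcomes (probabilities sum to 1): 6-1 = 5.
Total = 5 + 20 + 5 = 30.
Dimension = 30

30


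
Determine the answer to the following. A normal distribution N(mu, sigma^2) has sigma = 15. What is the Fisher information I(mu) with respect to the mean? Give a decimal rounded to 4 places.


The Fisher information for the mean of a normal distribution is I(mu) = 1/sigma^2.
sigma = 15, so sigma^2 = 225.
I(mu) = 1/225 = 0.0044

0.0044


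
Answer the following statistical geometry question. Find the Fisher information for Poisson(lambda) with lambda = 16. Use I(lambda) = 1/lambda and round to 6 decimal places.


Fisher information for Poisson: I(lambda) = 1/lambda.
lambda = 16.
I(lambda) = 1/16 = 0.062500

0.062500


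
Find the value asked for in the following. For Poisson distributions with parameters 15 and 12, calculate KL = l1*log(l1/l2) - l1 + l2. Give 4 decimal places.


KL divergence for Poisson:
KL = l1*log(l1/l2) - l1 + l2.
l1 = 15, l2 = 12.
log(15/12) = 0.223144.
l1*log(l1/l2) = 15 * 0.223144 = 3.347153.
KL = 3.347153 - 15 + 12 = 0.3472

0.3472


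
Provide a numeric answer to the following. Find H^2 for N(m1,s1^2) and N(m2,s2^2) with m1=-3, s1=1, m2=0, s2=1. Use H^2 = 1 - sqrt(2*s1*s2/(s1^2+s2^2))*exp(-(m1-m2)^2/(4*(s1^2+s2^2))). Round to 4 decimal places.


Squared Hellinger distance for Gaussians:
H^2 = 1 - sqrt(2*s1*s2/(s1^2+s2^2)) * exp(-(m1-m2)^2/(4*(s1^2+s2^2))).
s1^2 = 1, s2^2 = 1, s1^2+s2^2 = 2.
sqrt(2*1*1/(2)) = 1.0.
(m1-m2)^2 = (-3)^2 = 9.
exp(-9/(4*2)) = exp(-1.125) = 0.324652.
H^2 = 1 - 1.0*0.324652 = 0.6753

0.6753


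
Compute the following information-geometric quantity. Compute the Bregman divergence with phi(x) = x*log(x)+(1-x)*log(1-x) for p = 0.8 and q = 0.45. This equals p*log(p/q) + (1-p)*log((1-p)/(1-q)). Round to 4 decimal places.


Bregman divergence with negative entropy generator:
D = p*log(p/q) + (1-p)*log((1-p)/(1-q)).
p = 0.8, q = 0.45.
p*log(p/q) = 0.8*log(0.8/0.45) = 0.460291.
(1-p)*log((1-p)/(1-q)) = 0.2*log(0.2/0.55) = -0.20232.
D = 0.460291 + -0.20232 = 0.2580

0.2580


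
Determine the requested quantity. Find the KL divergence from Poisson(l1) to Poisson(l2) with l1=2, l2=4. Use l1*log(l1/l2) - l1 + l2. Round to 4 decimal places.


KL divergence for Poisson:
KL = l1*log(l1/l2) - l1 + l2.
l1 = 2, l2 = 4.
log(2/4) = -0.693147.
l1*log(l1/l2) = 2 * -0.693147 = -1.386294.
KL = -1.386294 - 2 + 4 = 0.6137

0.6137


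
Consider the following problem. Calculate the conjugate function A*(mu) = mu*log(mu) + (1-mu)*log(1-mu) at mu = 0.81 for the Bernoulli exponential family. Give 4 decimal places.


Legendre transform for Bernoulli:
A*(mu) = mu*log(mu) + (1-mu)*log(1-mu).
mu = 0.81, 1-mu = 0.19.
mu*log(mu) = 0.81*log(0.81) = -0.170684.
(1-mu)*log(1-mu) = 0.19*log(0.19) = -0.315539.
A* = -0.170684 + -0.315539 = -0.4862

-0.4862


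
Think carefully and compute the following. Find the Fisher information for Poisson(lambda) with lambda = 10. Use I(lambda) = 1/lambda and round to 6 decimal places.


Fisher information for Poisson: I(lambda) = 1/lambda.
lambda = 10.
I(lambda) = 1/10 = 0.100000

0.100000


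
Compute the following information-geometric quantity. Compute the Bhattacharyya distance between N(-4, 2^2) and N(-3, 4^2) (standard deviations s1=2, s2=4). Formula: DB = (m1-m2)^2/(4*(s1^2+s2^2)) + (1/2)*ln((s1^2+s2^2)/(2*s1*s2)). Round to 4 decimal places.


Bhattacharyya distance between two Gaussians:
DB = (m1-m2)^2/(4*(s1^2+s2^2)) + (1/2)*ln((s1^2+s2^2)/(2*s1*s2)).
(m1-m2)^2 = (-1)^2 = 1.
s1^2+s2^2 = 4 + 16 = 20.
term1 = 1/80 = 0.0125.
term2 = 0.5*ln(20/16.0) = 0.111572.
DB = 0.0125 + 0.111572 = 0.1241

0.1241


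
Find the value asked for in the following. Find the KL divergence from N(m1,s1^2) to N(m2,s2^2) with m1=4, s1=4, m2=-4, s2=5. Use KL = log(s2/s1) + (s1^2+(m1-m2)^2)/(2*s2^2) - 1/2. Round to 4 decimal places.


KL divergence between normal distributions:
KL = log(s2/s1) + (s1^2 + (m1-m2)^2)/(2*s2^2) - 1/2.
log(5/4) = 0.223144.
(4^2 + (4--4)^2)/(2*5^2) = (16 + 64)/50 = 1.6.
KL = 0.223144 + 1.6 - 0.5 = 1.3231

1.3231


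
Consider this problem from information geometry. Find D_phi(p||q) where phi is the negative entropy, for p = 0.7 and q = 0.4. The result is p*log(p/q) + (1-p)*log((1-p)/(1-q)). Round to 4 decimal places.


Bregman divergence with negative entropy generator:
D = p*log(p/q) + (1-p)*log((1-p)/(1-q)).
p = 0.7, q = 0.4.
p*log(p/q) = 0.7*log(0.7/0.4) = 0.391731.
(1-p)*log((1-p)/(1-q)) = 0.3*log(0.3/0.6) = -0.207944.
D = 0.391731 + -0.207944 = 0.1838

0.1838


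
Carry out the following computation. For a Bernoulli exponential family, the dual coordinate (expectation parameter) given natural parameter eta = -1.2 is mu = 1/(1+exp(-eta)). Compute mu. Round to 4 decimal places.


Dual coordinate (expectation parameter) for Bernoulli:
mu = 1/(1+exp(-eta)).
eta = -1.2.
exp(-eta) = exp(1.2) = 3.320117.
mu = 1/(1+3.320117) = 0.2315

0.2315


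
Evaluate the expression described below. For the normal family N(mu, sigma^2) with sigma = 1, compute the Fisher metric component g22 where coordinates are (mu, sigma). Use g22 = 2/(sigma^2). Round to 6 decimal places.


For the 2-parameter normal family, the Fisher metric has:
  g11 = 1/sigma^2, g22 = 2/sigma^2.
sigma = 1, sigma^2 = 1.
g22 = 2.000000

2.000000


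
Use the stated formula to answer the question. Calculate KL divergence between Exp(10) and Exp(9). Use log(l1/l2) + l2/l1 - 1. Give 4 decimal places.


KL divergence for exponential family:
KL = log(l1/l2) + l2/l1 - 1.
log(10/9) = 0.105361.
9/10 = 0.9.
KL = 0.105361 + 0.9 - 1 = 0.0054

0.0054


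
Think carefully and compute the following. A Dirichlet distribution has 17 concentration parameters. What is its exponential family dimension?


Exponential family dimension calculation:
Dirichlet with 17 components has 17 natural parameters.

17


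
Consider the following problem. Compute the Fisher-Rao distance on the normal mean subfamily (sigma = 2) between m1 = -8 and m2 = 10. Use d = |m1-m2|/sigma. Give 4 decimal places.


On the fixed-variance normal subfamily, geodesic distance = |m1-m2|/sigma.
|-8 - 10| = 18.
sigma = 2.
d = 18/2 = 9.0000

9.0000


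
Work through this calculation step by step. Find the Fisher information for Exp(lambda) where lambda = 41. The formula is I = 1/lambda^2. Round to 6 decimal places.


Fisher information for exponential: I(lambda) = 1/lambda^2.
lambda = 41, lambda^2 = 1681.
I = 1/1681 = 0.000595

0.000595


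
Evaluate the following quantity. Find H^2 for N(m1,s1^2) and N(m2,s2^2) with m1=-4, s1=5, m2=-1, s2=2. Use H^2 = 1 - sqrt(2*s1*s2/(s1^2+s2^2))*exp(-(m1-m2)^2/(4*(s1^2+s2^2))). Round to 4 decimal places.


Squared Hellinger distance for Gaussians:
H^2 = 1 - sqrt(2*s1*s2/(s1^2+s2^2)) * exp(-(m1-m2)^2/(4*(s1^2+s2^2))).
s1^2 = 25, s2^2 = 4, s1^2+s2^2 = 29.
sqrt(2*5*2/(29)) = 0.830455.
(m1-m2)^2 = (-3)^2 = 9.
exp(-9/(4*29)) = exp(-0.077586) = 0.925347.
H^2 = 1 - 0.830455*0.925347 = 0.2315

0.2315


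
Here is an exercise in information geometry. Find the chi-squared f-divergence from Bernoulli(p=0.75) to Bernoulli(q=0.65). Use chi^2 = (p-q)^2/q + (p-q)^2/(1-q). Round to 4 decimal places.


Chi-squared divergence between Bernoulli distributions:
chi^2 = (p-q)^2/q + (p-q)^2/(1-q).
p = 0.75, q = 0.65, p-q = 0.1.
(p-q)^2 = 0.01.
term1 = 0.01/0.65 = 0.015385.
term2 = 0.01/0.35 = 0.028571.
chi^2 = 0.015385 + 0.028571 = 0.0440

0.0440


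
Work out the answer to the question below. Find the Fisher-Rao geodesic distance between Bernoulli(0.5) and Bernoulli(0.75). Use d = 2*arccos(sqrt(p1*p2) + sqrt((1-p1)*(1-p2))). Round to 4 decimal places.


Geodesic distance on Bernoulli manifold:
d(p1,p2) = 2*arccos(sqrt(p1*p2) + sqrt((1-p1)*(1-p2))).
sqrt(p1*p2) = sqrt(0.5*0.75) = 0.612372.
sqrt((1-p1)*(1-p2)) = sqrt(0.5*0.25) = 0.353553.
arg = 0.612372 + 0.353553 = 0.965926.
d = 2*arccos(0.965926) = 0.5236

0.5236


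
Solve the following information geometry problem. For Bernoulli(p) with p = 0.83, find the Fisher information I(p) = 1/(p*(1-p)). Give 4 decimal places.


For Bernoulli(p), Fisher information is I(p) = 1/(p*(1-p)).
p = 0.83, 1-p = 0.17.
p*(1-p) = 0.1411.
I(p) = 1/0.1411 = 7.0872

7.0872


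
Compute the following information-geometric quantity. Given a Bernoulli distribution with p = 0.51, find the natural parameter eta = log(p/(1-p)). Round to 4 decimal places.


Natural parameter for Bernoulli: eta = log(p/(1-p)).
p = 0.51, 1-p = 0.49.
p/(1-p) = 1.040816.
eta = log(1.040816) = 0.0400

0.0400


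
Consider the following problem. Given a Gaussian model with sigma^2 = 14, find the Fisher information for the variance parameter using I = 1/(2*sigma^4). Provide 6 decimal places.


Fisher information for variance: I(sigma^2) = 1/(2*sigma^4).
sigma^2 = 14, so sigma^4 = 196.
I = 1/(2*196) = 1/392 = 0.002551

0.002551


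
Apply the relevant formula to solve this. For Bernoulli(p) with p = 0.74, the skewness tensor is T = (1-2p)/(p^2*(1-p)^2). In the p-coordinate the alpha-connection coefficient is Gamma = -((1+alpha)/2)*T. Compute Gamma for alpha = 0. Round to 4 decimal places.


Skewness (Amari-Chentsov) tensor: T = (1-2p)/(p^2*(1-p)^2).
p = 0.74, 1-2p = -0.48, p^2 = 0.5476, (1-p)^2 = 0.0676.
T = -0.48/(0.5476 * 0.0676) = -12.966749.
In the p-coordinate, Gamma^(alpha) = Gamma^(0) - (alpha/2)*T with Gamma^(0) = (1/2)*g'(p) = -T/2,
so Gamma^(alpha) = -((1+alpha)/2)*T.
alpha = 0, -(1+alpha)/2 = -0.5.
Gamma = -0.5 * -12.966749 = 6.4834

6.4834


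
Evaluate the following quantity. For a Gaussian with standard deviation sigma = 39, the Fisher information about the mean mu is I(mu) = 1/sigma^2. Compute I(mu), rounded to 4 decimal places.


The Fisher information for the mean of a normal distribution is I(mu) = 1/sigma^2.
sigma = 39, so sigma^2 = 1521.
I(mu) = 1/1521 = 0.0007

0.0007


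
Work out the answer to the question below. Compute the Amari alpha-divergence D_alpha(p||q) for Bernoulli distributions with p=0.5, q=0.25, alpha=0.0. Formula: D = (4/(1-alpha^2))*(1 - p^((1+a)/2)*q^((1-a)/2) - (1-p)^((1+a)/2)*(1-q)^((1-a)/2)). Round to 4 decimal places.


Amari alpha-divergence:
D = (4/(1-alpha^2))*(1 - p^((1+a)/2)*q^((1-a)/2) - (1-p)^((1+a)/2)*(1-q)^((1-a)/2)).
alpha = 0.0, p = 0.5, q = 0.25.
e1 = (1+alpha)/2 = 0.5, e2 = (1-alpha)/2 = 0.5.
t1 = p^e1 * q^e2 = 0.5^0.5 * 0.25^0.5 = 0.353553.
t2 = (1-p)^e1 * (1-q)^e2 = 0.5^0.5 * 0.75^0.5 = 0.612372.
4/(1-alpha^2) = 4.0.
D = 4.0*(1 - 0.353553 - 0.612372) = 0.1363

0.1363


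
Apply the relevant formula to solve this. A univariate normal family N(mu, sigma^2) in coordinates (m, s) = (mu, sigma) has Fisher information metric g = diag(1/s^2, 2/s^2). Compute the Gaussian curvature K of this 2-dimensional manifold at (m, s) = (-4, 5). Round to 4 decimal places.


The metric has the form g = (A dm^2 + B ds^2)/s^2 with A = 1, B = 2.
Substitute u = sqrt(A/B)*m: g = B*(du^2 + ds^2)/s^2, i.e. B times the
Poincare upper half-plane metric, which has constant Gaussian curvature -1.
Scaling a 2D metric by a constant c divides the Gaussian curvature by c,
so K = -1/B = -1/(2) = -0.5000 everywhere (the point (m, s) = (-4, 5) is irrelevant:
the curvature is constant).
The requested Gaussian curvature is K = -0.5000.

-0.5000


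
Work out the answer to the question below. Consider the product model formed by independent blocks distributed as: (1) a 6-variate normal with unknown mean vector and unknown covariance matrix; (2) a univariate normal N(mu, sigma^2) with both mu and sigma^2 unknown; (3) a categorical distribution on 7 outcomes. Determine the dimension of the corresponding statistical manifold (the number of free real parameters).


The dimension of a statistical manifold equals the number of free
(independent) real parameters of the model. For a product of independent
blocks the parameter counts add.
- 6-variate normal: 6 (mean) + 6*7/2 = 21 (symmetric covariance) = 27.
- normal (mu, sigma^2): 2.
- categorical on 7 outcomes (probabilities sum to 1): 7-1 = 6.
Total = 27 + 2 + 6 = 35.
Dimension = 35

35


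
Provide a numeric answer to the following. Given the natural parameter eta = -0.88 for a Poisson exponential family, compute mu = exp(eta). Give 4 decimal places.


Expectation parameter for Poisson exponential family:
mu = exp(eta).
eta = -0.88.
mu = exp(-0.88) = 0.4148

0.4148


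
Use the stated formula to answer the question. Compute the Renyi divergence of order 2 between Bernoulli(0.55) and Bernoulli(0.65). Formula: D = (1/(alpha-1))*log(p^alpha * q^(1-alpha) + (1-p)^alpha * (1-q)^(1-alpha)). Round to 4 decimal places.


Renyi divergence of order alpha between Bernoulli distributions:
D = (1/(alpha-1))*log(p^alpha * q^(1-alpha) + (1-p)^alpha * (1-q)^(1-alpha)).
alpha = 2, p = 0.55, q = 0.65.
p^alpha * q^(1-alpha) = 0.55^2 * 0.65^-1 = 0.465385.
(1-p)^alpha * (1-q)^(1-alpha) = 0.45^2 * 0.35^-1 = 0.578571.
sum = 0.465385 + 0.578571 = 1.043956.
D = (1/1)*log(1.043956) = 0.0430

0.0430


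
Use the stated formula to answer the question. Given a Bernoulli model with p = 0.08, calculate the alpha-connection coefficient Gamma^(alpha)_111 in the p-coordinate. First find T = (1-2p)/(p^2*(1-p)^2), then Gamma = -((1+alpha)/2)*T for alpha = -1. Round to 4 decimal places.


Skewness (Amari-Chentsov) tensor: T = (1-2p)/(p^2*(1-p)^2).
p = 0.08, 1-2p = 0.84, p^2 = 0.0064, (1-p)^2 = 0.8464.
T = 0.84/(0.0064 * 0.8464) = 155.068526.
In the p-coordinate, Gamma^(alpha) = Gamma^(0) - (alpha/2)*T with Gamma^(0) = (1/2)*g'(p) = -T/2,
so Gamma^(alpha) = -((1+alpha)/2)*T.
alpha = -1, -(1+alpha)/2 = 0.0.
Gamma = 0.0 * 155.068526 = 0.0000

0.0000


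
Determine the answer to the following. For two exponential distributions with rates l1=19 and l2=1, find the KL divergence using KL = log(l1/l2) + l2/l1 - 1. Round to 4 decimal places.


KL divergence for exponential family:
KL = log(l1/l2) + l2/l1 - 1.
log(19/1) = 2.944439.
1/19 = 0.052632.
KL = 2.944439 + 0.052632 - 1 = 1.9971

1.9971


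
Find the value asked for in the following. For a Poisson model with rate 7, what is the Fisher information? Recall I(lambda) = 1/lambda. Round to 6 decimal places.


Fisher information for Poisson: I(lambda) = 1/lambda.
lambda = 7.
I(lambda) = 1/7 = 0.142857

0.142857


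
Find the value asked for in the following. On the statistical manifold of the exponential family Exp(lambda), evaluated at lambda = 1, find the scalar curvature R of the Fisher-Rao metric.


This family has a single free parameter, so its statistical manifold
is 1-dimensional. The Riemann curvature tensor of any 1-dimensional
Riemannian manifold vanishes identically, so R = 0.

0


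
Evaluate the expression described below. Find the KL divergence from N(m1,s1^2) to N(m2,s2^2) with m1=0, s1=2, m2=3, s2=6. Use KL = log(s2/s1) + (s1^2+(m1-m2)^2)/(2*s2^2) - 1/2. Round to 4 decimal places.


KL divergence between normal distributions:
KL = log(s2/s1) + (s1^2 + (m1-m2)^2)/(2*s2^2) - 1/2.
log(6/2) = 1.098612.
(2^2 + (0-3)^2)/(2*6^2) = (4 + 9)/72 = 0.180556.
KL = 1.098612 + 0.180556 - 0.5 = 0.7792

0.7792


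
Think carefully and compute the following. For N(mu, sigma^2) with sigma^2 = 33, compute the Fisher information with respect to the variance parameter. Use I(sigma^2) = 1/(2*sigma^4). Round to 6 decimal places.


Fisher information for variance: I(sigma^2) = 1/(2*sigma^4).
sigma^2 = 33, so sigma^4 = 1089.
I = 1/(2*1089) = 1/2178 = 0.000459

0.000459


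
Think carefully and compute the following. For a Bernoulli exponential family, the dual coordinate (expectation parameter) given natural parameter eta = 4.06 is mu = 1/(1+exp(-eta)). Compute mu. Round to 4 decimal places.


Dual coordinate (expectation parameter) for Bernoulli:
mu = 1/(1+exp(-eta)).
eta = 4.06.
exp(-eta) = exp(-4.06) = 0.017249.
mu = 1/(1+0.017249) = 0.9830

0.9830


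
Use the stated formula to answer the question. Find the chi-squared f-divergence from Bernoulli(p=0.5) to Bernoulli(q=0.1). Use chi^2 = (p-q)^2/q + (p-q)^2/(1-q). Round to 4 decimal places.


Chi-squared divergence between Bernoulli distributions:
chi^2 = (p-q)^2/q + (p-q)^2/(1-q).
p = 0.5, q = 0.1, p-q = 0.4.
(p-q)^2 = 0.16.
term1 = 0.16/0.1 = 1.6.
term2 = 0.16/0.9 = 0.177778.
chi^2 = 1.6 + 0.177778 = 1.7778

1.7778


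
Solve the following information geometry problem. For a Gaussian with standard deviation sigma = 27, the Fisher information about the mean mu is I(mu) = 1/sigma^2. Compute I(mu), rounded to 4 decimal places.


The Fisher information for the mean of a normal distribution is I(mu) = 1/sigma^2.
sigma = 27, so sigma^2 = 729.
I(mu) = 1/729 = 0.0014

0.0014


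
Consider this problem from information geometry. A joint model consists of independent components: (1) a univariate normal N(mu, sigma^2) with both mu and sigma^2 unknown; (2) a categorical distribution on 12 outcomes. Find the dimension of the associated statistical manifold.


The dimension of a statistical manifold equals the number of free
(independent) real parameters of the model. For a product of independent
blocks the parameter counts add.
- normal (mu, sigma^2): 2.
- categorical on 12 outcomes (probabilities sum to 1): 12-1 = 11.
Total = 2 + 11 = 13.
Dimension = 13

13


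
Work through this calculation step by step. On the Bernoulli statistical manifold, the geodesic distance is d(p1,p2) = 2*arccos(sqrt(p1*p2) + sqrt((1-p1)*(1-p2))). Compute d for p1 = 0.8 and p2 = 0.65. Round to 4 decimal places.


Geodesic distance on Bernoulli manifold:
d(p1,p2) = 2*arccos(sqrt(p1*p2) + sqrt((1-p1)*(1-p2))).
sqrt(p1*p2) = sqrt(0.8*0.65) = 0.72111.
sqrt((1-p1)*(1-p2)) = sqrt(0.2*0.35) = 0.264575.
arg = 0.72111 + 0.264575 = 0.985685.
d = 2*arccos(0.985685) = 0.3388

0.3388


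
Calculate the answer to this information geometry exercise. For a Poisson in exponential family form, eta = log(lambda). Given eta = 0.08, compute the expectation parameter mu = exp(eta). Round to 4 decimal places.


Expectation parameter for Poisson exponential family:
mu = exp(eta).
eta = 0.08.
mu = exp(0.08) = 1.0833

1.0833


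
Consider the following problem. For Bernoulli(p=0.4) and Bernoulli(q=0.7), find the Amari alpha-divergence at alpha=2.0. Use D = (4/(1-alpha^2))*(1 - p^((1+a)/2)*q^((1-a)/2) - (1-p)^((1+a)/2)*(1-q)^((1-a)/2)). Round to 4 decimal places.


Amari alpha-divergence:
D = (4/(1-alpha^2))*(1 - p^((1+a)/2)*q^((1-a)/2) - (1-p)^((1+a)/2)*(1-q)^((1-a)/2)).
alpha = 2.0, p = 0.4, q = 0.7.
e1 = (1+alpha)/2 = 1.5, e2 = (1-alpha)/2 = -0.5.
t1 = p^e1 * q^e2 = 0.4^1.5 * 0.7^-0.5 = 0.302372.
t2 = (1-p)^e1 * (1-q)^e2 = 0.6^1.5 * 0.3^-0.5 = 0.848528.
4/(1-alpha^2) = -1.333333.
D = -1.333333*(1 - 0.302372 - 0.848528) = 0.2012

0.2012


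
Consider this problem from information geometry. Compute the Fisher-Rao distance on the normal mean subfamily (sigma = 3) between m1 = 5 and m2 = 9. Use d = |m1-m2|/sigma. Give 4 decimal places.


On the fixed-variance normal subfamily, geodesic distance = |m1-m2|/sigma.
|5 - 9| = 4.
sigma = 3.
d = 4/3 = 1.3333

1.3333


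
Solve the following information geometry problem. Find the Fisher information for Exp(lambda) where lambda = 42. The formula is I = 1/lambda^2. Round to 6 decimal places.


Fisher information for exponential: I(lambda) = 1/lambda^2.
lambda = 42, lambda^2 = 1764.
I = 1/1764 = 0.000567

0.000567


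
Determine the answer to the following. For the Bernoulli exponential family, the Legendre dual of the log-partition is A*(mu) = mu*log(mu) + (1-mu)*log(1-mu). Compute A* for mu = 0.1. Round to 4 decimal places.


Legendre transform for Bernoulli:
A*(mu) = mu*log(mu) + (1-mu)*log(1-mu).
mu = 0.1, 1-mu = 0.9.
mu*log(mu) = 0.1*log(0.1) = -0.230259.
(1-mu)*log(1-mu) = 0.9*log(0.9) = -0.094824.
A* = -0.230259 + -0.094824 = -0.3251

-0.3251


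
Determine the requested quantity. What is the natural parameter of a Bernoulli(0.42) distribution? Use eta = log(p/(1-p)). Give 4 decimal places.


Natural parameter for Bernoulli: eta = log(p/(1-p)).
p = 0.42, 1-p = 0.58.
p/(1-p) = 0.724138.
eta = log(0.724138) = -0.3228

-0.3228


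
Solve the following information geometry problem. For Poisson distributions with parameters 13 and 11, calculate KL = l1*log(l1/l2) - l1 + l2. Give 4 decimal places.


KL divergence for Poisson:
KL = l1*log(l1/l2) - l1 + l2.
l1 = 13, l2 = 11.
log(13/11) = 0.167054.
l1*log(l1/l2) = 13 * 0.167054 = 2.171703.
KL = 2.171703 - 13 + 11 = 0.1717

0.1717


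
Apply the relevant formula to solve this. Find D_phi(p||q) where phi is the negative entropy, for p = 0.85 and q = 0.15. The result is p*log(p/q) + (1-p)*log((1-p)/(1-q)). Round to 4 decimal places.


Bregman divergence with negative entropy generator:
D = p*log(p/q) + (1-p)*log((1-p)/(1-q)).
p = 0.85, q = 0.15.
p*log(p/q) = 0.85*log(0.85/0.15) = 1.474411.
(1-p)*log((1-p)/(1-q)) = 0.15*log(0.15/0.85) = -0.26019.
D = 1.474411 + -0.26019 = 1.2142

1.2142


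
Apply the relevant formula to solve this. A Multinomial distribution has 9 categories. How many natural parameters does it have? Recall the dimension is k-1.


Exponential family dimension calculation:
For Multinomial with k=9 categories, dim = k-1 = 8.

8


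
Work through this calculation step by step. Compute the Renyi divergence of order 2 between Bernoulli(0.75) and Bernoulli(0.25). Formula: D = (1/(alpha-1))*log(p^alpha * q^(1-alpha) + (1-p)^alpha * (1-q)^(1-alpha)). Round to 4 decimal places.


Renyi divergence of order alpha between Bernoulli distributions:
D = (1/(alpha-1))*log(p^alpha * q^(1-alpha) + (1-p)^alpha * (1-q)^(1-alpha)).
alpha = 2, p = 0.75, q = 0.25.
p^alpha * q^(1-alpha) = 0.75^2 * 0.25^-1 = 2.25.
(1-p)^alpha * (1-q)^(1-alpha) = 0.25^2 * 0.75^-1 = 0.083333.
sum = 2.25 + 0.083333 = 2.333333.
D = (1/1)*log(2.333333) = 0.8473

0.8473


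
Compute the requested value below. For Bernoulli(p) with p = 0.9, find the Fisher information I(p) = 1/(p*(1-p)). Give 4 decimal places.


For Bernoulli(p), Fisher information is I(p) = 1/(p*(1-p)).
p = 0.9, 1-p = 0.1.
p*(1-p) = 0.09.
I(p) = 1/0.09 = 11.1111

11.1111


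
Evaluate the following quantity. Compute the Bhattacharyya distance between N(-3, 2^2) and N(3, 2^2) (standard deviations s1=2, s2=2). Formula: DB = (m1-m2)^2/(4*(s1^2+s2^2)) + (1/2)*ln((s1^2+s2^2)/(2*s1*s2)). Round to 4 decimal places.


Bhattacharyya distance between two Gaussians:
DB = (m1-m2)^2/(4*(s1^2+s2^2)) + (1/2)*ln((s1^2+s2^2)/(2*s1*s2)).
(m1-m2)^2 = (-6)^2 = 36.
s1^2+s2^2 = 4 + 4 = 8.
term1 = 36/32 = 1.125.
term2 = 0.5*ln(8/8.0) = 0.0.
DB = 1.125 + 0.0 = 1.1250

1.1250


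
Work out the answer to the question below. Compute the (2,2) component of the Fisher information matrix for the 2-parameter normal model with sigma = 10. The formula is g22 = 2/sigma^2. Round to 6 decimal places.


For the 2-parameter normal family, the Fisher metric has:
  g11 = 1/sigma^2, g22 = 2/sigma^2.
sigma = 10, sigma^2 = 100.
g22 = 0.020000

0.020000


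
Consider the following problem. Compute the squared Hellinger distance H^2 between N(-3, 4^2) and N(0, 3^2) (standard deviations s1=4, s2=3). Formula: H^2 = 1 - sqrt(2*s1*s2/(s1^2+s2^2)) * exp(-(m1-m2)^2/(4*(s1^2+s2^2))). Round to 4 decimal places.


Squared Hellinger distance for Gaussians:
H^2 = 1 - sqrt(2*s1*s2/(s1^2+s2^2)) * exp(-(m1-m2)^2/(4*(s1^2+s2^2))).
s1^2 = 16, s2^2 = 9, s1^2+s2^2 = 25.
sqrt(2*4*3/(25)) = 0.979796.
(m1-m2)^2 = (-3)^2 = 9.
exp(-9/(4*25)) = exp(-0.09) = 0.913931.
H^2 = 1 - 0.979796*0.913931 = 0.1045

0.1045


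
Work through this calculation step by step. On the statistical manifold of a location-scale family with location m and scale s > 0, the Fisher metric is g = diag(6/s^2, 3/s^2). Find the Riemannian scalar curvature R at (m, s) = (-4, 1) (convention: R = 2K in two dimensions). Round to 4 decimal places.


The metric has the form g = (A dm^2 + B ds^2)/s^2 with A = 6, B = 3.
Substitute u = sqrt(A/B)*m: g = B*(du^2 + ds^2)/s^2, i.e. B times the
Poincare upper half-plane metric, which has constant Gaussian curvature -1.
Scaling a 2D metric by a constant c divides the Gaussian curvature by c,
so K = -1/B = -1/(3) = -0.3333 everywhere (the point (m, s) = (-4, 1) is irrelevant:
the curvature is constant).
Scalar curvature in dimension 2: R = 2K = -2/(3) = -0.6667.

-0.6667


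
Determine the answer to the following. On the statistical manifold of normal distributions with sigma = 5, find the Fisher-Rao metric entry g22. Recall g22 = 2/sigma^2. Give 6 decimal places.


For the 2-parameter normal family, the Fisher metric has:
  g11 = 1/sigma^2, g22 = 2/sigma^2.
sigma = 5, sigma^2 = 25.
g22 = 0.080000

0.080000


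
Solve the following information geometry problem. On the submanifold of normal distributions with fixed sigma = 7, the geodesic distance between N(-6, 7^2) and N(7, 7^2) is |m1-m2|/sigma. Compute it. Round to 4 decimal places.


On the fixed-variance normal subfamily, geodesic distance = |m1-m2|/sigma.
|-6 - 7| = 13.
sigma = 7.
d = 13/7 = 1.8571

1.8571


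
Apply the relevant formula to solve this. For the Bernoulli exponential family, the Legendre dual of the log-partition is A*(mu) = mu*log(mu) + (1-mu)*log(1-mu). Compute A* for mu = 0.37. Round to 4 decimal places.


Legendre transform for Bernoulli:
A*(mu) = mu*log(mu) + (1-mu)*log(1-mu).
mu = 0.37, 1-mu = 0.63.
mu*log(mu) = 0.37*log(0.37) = -0.367873.
(1-mu)*log(1-mu) = 0.63*log(0.63) = -0.291082.
A* = -0.367873 + -0.291082 = -0.6590

-0.6590


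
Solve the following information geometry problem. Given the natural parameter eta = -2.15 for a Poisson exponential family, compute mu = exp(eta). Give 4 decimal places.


Expectation parameter for Poisson exponential family:
mu = exp(eta).
eta = -2.15.
mu = exp(-2.15) = 0.1165

0.1165


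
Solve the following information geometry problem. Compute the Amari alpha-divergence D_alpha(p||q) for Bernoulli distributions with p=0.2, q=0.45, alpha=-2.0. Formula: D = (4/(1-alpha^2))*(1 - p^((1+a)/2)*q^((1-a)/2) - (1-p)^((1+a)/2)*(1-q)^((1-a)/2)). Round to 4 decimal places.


Amari alpha-divergence:
D = (4/(1-alpha^2))*(1 - p^((1+a)/2)*q^((1-a)/2) - (1-p)^((1+a)/2)*(1-q)^((1-a)/2)).
alpha = -2.0, p = 0.2, q = 0.45.
e1 = (1+alpha)/2 = -0.5, e2 = (1-alpha)/2 = 1.5.
t1 = p^e1 * q^e2 = 0.2^-0.5 * 0.45^1.5 = 0.675.
t2 = (1-p)^e1 * (1-q)^e2 = 0.8^-0.5 * 0.55^1.5 = 0.456036.
4/(1-alpha^2) = -1.333333.
D = -1.333333*(1 - 0.675 - 0.456036) = 0.1747

0.1747


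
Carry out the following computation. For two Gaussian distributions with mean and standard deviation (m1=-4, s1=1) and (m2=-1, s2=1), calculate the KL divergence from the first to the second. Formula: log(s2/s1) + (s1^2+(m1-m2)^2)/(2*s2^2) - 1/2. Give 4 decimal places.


KL divergence between normal distributions:
KL = log(s2/s1) + (s1^2 + (m1-m2)^2)/(2*s2^2) - 1/2.
log(1/1) = 0.0.
(1^2 + (-4--1)^2)/(2*1^2) = (1 + 9)/2 = 5.0.
KL = 0.0 + 5.0 - 0.5 = 4.5000

4.5000


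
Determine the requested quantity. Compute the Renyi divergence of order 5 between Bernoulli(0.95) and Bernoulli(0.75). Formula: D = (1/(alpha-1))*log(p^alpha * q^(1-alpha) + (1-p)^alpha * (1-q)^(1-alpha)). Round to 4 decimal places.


Renyi divergence of order alpha between Bernoulli distributions:
D = (1/(alpha-1))*log(p^alpha * q^(1-alpha) + (1-p)^alpha * (1-q)^(1-alpha)).
alpha = 5, p = 0.95, q = 0.75.
p^alpha * q^(1-alpha) = 0.95^5 * 0.75^-4 = 2.44553.
(1-p)^alpha * (1-q)^(1-alpha) = 0.05^5 * 0.25^-4 = 8e-05.
sum = 2.44553 + 8e-05 = 2.44561.
D = (1/4)*log(2.44561) = 0.2236

0.2236


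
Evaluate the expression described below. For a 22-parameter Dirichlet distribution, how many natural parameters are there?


Exponential family dimension calculation:
Dirichlet with 22 components has 22 natural parameters.

22


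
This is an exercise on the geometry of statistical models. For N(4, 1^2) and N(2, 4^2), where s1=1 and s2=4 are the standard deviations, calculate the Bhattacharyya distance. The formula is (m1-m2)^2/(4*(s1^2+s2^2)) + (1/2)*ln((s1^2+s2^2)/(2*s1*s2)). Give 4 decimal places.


Bhattacharyya distance between two Gaussians:
DB = (m1-m2)^2/(4*(s1^2+s2^2)) + (1/2)*ln((s1^2+s2^2)/(2*s1*s2)).
(m1-m2)^2 = (2)^2 = 4.
s1^2+s2^2 = 1 + 16 = 17.
term1 = 4/68 = 0.058824.
term2 = 0.5*ln(17/8.0) = 0.376886.
DB = 0.058824 + 0.376886 = 0.4357

0.4357


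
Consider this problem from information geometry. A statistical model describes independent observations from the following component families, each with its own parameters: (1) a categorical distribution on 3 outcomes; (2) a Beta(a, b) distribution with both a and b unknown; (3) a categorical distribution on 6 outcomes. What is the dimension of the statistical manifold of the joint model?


The dimension of a statistical manifold equals the number of free
(independent) real parameters of the model. For a product of independent
blocks the parameter counts add.
- categorical on 3 outcomes (probabilities sum to 1): 3-1 = 2.
- Beta (a, b): 2.
- categorical on 6 outcomes (probabilities sum to 1): 6-1 = 5.
Total = 2 + 2 + 5 = 9.
Dimension = 9

9


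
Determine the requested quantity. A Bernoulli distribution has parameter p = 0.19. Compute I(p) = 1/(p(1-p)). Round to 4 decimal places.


For Bernoulli(p), Fisher information is I(p) = 1/(p*(1-p)).
p = 0.19, 1-p = 0.81.
p*(1-p) = 0.1539.
I(p) = 1/0.1539 = 6.4977

6.4977


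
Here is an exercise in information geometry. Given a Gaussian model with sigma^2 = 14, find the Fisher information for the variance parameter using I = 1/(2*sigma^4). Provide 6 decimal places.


Fisher information for variance: I(sigma^2) = 1/(2*sigma^4).
sigma^2 = 14, so sigma^4 = 196.
I = 1/(2*196) = 1/392 = 0.002551

0.002551


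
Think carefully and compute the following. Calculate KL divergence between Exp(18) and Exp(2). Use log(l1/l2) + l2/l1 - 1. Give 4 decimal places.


KL divergence for exponential family:
KL = log(l1/l2) + l2/l1 - 1.
log(18/2) = 2.197225.
2/18 = 0.111111.
KL = 2.197225 + 0.111111 - 1 = 1.3083

1.3083


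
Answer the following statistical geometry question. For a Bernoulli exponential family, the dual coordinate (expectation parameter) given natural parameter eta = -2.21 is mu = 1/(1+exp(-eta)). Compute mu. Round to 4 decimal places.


Dual coordinate (expectation parameter) for Bernoulli:
mu = 1/(1+exp(-eta)).
eta = -2.21.
exp(-eta) = exp(2.21) = 9.115716.
mu = 1/(1+9.115716) = 0.0989

0.0989


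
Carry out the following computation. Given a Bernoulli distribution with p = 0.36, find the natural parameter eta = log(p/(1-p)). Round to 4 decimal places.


Natural parameter for Bernoulli: eta = log(p/(1-p)).
p = 0.36, 1-p = 0.64.
p/(1-p) = 0.5625.
eta = log(0.5625) = -0.5754

-0.5754


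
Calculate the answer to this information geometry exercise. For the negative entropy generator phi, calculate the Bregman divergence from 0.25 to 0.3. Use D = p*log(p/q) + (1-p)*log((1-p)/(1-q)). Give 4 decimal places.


Bregman divergence with negative entropy generator:
D = p*log(p/q) + (1-p)*log((1-p)/(1-q)).
p = 0.25, q = 0.3.
p*log(p/q) = 0.25*log(0.25/0.3) = -0.04558.
(1-p)*log((1-p)/(1-q)) = 0.75*log(0.75/0.7) = 0.051745.
D = -0.04558 + 0.051745 = 0.0062

0.0062


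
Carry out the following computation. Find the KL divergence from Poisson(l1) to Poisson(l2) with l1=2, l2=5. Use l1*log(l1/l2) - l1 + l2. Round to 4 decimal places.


KL divergence for Poisson:
KL = l1*log(l1/l2) - l1 + l2.
l1 = 2, l2 = 5.
log(2/5) = -0.916291.
l1*log(l1/l2) = 2 * -0.916291 = -1.832581.
KL = -1.832581 - 2 + 5 = 1.1674

1.1674


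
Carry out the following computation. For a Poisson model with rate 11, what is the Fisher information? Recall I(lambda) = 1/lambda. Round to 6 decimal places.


Fisher information for Poisson: I(lambda) = 1/lambda.
lambda = 11.
I(lambda) = 1/11 = 0.090909

0.090909


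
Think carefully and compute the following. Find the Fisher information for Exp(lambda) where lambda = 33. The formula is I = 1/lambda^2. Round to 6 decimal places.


Fisher information for exponential: I(lambda) = 1/lambda^2.
lambda = 33, lambda^2 = 1089.
I = 1/1089 = 0.000918

0.000918


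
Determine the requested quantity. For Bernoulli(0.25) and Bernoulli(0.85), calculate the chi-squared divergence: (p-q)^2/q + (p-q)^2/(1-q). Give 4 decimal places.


Chi-squared divergence between Bernoulli distributions:
chi^2 = (p-q)^2/q + (p-q)^2/(1-q).
p = 0.25, q = 0.85, p-q = -0.6.
(p-q)^2 = 0.36.
term1 = 0.36/0.85 = 0.423529.
term2 = 0.36/0.15 = 2.4.
chi^2 = 0.423529 + 2.4 = 2.8235

2.8235


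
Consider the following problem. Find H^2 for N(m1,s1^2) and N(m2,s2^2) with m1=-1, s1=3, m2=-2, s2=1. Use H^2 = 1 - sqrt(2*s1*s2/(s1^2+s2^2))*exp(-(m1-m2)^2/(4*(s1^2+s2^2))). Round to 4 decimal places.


Squared Hellinger distance for Gaussians:
H^2 = 1 - sqrt(2*s1*s2/(s1^2+s2^2)) * exp(-(m1-m2)^2/(4*(s1^2+s2^2))).
s1^2 = 9, s2^2 = 1, s1^2+s2^2 = 10.
sqrt(2*3*1/(10)) = 0.774597.
(m1-m2)^2 = (1)^2 = 1.
exp(-1/(4*10)) = exp(-0.025) = 0.97531.
H^2 = 1 - 0.774597*0.97531 = 0.2445

0.2445


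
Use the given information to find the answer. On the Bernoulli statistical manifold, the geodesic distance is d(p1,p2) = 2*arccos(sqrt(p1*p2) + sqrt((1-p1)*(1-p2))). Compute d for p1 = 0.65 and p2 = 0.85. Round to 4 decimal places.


Geodesic distance on Bernoulli manifold:
d(p1,p2) = 2*arccos(sqrt(p1*p2) + sqrt((1-p1)*(1-p2))).
sqrt(p1*p2) = sqrt(0.65*0.85) = 0.743303.
sqrt((1-p1)*(1-p2)) = sqrt(0.35*0.15) = 0.229129.
arg = 0.743303 + 0.229129 = 0.972432.
d = 2*arccos(0.972432) = 0.4707

0.4707


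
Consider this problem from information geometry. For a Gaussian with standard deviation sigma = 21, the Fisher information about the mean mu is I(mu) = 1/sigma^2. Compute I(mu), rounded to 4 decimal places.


The Fisher information for the mean of a normal distribution is I(mu) = 1/sigma^2.
sigma = 21, so sigma^2 = 441.
I(mu) = 1/441 = 0.0023

0.0023


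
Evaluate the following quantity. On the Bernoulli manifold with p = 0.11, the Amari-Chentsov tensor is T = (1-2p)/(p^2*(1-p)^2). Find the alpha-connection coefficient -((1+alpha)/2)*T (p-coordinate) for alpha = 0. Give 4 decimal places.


Skewness (Amari-Chentsov) tensor: T = (1-2p)/(p^2*(1-p)^2).
p = 0.11, 1-2p = 0.78, p^2 = 0.0121, (1-p)^2 = 0.7921.
T = 0.78/(0.0121 * 0.7921) = 81.382161.
In the p-coordinate, Gamma^(alpha) = Gamma^(0) - (alpha/2)*T with Gamma^(0) = (1/2)*g'(p) = -T/2,
so Gamma^(alpha) = -((1+alpha)/2)*T.
alpha = 0, -(1+alpha)/2 = -0.5.
Gamma = -0.5 * 81.382161 = -40.6911

-40.6911


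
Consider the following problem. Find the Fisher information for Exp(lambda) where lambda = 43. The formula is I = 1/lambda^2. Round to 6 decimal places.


Fisher information for exponential: I(lambda) = 1/lambda^2.
lambda = 43, lambda^2 = 1849.
I = 1/1849 = 0.000541

0.000541


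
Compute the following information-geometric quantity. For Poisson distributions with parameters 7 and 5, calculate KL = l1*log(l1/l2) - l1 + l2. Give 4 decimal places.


KL divergence for Poisson:
KL = l1*log(l1/l2) - l1 + l2.
l1 = 7, l2 = 5.
log(7/5) = 0.336472.
l1*log(l1/l2) = 7 * 0.336472 = 2.355306.
KL = 2.355306 - 7 + 5 = 0.3553

0.3553
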